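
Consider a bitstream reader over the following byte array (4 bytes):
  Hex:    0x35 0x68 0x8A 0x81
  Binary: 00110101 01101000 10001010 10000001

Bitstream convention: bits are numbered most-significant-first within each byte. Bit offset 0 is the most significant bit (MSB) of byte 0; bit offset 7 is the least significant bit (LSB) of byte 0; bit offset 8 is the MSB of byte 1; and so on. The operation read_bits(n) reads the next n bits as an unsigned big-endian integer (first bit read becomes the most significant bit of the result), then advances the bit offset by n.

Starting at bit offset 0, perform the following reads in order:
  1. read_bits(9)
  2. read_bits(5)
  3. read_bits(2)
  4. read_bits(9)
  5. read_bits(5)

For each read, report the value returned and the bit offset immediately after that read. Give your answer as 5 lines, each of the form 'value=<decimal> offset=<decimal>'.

Answer: value=106 offset=9
value=26 offset=14
value=0 offset=16
value=277 offset=25
value=0 offset=30

Derivation:
Read 1: bits[0:9] width=9 -> value=106 (bin 001101010); offset now 9 = byte 1 bit 1; 23 bits remain
Read 2: bits[9:14] width=5 -> value=26 (bin 11010); offset now 14 = byte 1 bit 6; 18 bits remain
Read 3: bits[14:16] width=2 -> value=0 (bin 00); offset now 16 = byte 2 bit 0; 16 bits remain
Read 4: bits[16:25] width=9 -> value=277 (bin 100010101); offset now 25 = byte 3 bit 1; 7 bits remain
Read 5: bits[25:30] width=5 -> value=0 (bin 00000); offset now 30 = byte 3 bit 6; 2 bits remain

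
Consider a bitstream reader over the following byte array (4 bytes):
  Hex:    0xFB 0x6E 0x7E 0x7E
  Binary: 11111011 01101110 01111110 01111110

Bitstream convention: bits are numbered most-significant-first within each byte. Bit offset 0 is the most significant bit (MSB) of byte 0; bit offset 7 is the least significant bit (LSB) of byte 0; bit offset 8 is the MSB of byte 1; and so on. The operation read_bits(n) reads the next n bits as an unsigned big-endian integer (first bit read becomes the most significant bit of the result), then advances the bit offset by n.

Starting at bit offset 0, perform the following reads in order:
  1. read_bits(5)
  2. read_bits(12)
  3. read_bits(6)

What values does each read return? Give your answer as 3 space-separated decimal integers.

Answer: 31 1756 63

Derivation:
Read 1: bits[0:5] width=5 -> value=31 (bin 11111); offset now 5 = byte 0 bit 5; 27 bits remain
Read 2: bits[5:17] width=12 -> value=1756 (bin 011011011100); offset now 17 = byte 2 bit 1; 15 bits remain
Read 3: bits[17:23] width=6 -> value=63 (bin 111111); offset now 23 = byte 2 bit 7; 9 bits remain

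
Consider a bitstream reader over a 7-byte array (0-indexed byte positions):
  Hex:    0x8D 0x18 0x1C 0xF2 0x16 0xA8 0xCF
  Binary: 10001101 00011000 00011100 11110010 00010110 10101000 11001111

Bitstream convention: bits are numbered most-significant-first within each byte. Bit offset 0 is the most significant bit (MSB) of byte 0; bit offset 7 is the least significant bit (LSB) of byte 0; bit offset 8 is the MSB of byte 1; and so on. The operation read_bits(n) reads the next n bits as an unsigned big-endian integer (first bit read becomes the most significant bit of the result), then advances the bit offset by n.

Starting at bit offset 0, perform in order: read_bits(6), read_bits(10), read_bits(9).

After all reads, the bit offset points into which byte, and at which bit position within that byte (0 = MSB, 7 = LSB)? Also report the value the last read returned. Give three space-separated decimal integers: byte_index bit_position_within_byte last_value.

Answer: 3 1 57

Derivation:
Read 1: bits[0:6] width=6 -> value=35 (bin 100011); offset now 6 = byte 0 bit 6; 50 bits remain
Read 2: bits[6:16] width=10 -> value=280 (bin 0100011000); offset now 16 = byte 2 bit 0; 40 bits remain
Read 3: bits[16:25] width=9 -> value=57 (bin 000111001); offset now 25 = byte 3 bit 1; 31 bits remain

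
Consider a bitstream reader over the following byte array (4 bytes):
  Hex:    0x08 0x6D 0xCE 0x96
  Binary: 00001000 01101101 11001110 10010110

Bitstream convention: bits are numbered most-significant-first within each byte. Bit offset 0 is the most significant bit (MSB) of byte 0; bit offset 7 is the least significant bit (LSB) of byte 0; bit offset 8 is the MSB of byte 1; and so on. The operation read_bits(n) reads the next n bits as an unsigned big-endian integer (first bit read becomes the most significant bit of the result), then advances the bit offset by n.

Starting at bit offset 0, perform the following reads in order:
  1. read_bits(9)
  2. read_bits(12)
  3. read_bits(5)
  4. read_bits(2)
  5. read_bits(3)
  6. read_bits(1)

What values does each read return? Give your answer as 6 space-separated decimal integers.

Read 1: bits[0:9] width=9 -> value=16 (bin 000010000); offset now 9 = byte 1 bit 1; 23 bits remain
Read 2: bits[9:21] width=12 -> value=3513 (bin 110110111001); offset now 21 = byte 2 bit 5; 11 bits remain
Read 3: bits[21:26] width=5 -> value=26 (bin 11010); offset now 26 = byte 3 bit 2; 6 bits remain
Read 4: bits[26:28] width=2 -> value=1 (bin 01); offset now 28 = byte 3 bit 4; 4 bits remain
Read 5: bits[28:31] width=3 -> value=3 (bin 011); offset now 31 = byte 3 bit 7; 1 bits remain
Read 6: bits[31:32] width=1 -> value=0 (bin 0); offset now 32 = byte 4 bit 0; 0 bits remain

Answer: 16 3513 26 1 3 0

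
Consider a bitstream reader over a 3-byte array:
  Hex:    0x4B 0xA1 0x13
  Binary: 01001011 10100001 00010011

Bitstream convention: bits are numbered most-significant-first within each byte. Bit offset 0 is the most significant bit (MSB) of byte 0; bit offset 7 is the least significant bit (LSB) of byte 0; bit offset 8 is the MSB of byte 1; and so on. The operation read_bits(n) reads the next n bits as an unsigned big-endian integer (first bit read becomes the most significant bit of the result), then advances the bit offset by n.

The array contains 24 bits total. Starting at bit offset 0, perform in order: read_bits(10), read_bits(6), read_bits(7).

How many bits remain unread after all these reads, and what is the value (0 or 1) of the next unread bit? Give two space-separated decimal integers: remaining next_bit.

Answer: 1 1

Derivation:
Read 1: bits[0:10] width=10 -> value=302 (bin 0100101110); offset now 10 = byte 1 bit 2; 14 bits remain
Read 2: bits[10:16] width=6 -> value=33 (bin 100001); offset now 16 = byte 2 bit 0; 8 bits remain
Read 3: bits[16:23] width=7 -> value=9 (bin 0001001); offset now 23 = byte 2 bit 7; 1 bits remain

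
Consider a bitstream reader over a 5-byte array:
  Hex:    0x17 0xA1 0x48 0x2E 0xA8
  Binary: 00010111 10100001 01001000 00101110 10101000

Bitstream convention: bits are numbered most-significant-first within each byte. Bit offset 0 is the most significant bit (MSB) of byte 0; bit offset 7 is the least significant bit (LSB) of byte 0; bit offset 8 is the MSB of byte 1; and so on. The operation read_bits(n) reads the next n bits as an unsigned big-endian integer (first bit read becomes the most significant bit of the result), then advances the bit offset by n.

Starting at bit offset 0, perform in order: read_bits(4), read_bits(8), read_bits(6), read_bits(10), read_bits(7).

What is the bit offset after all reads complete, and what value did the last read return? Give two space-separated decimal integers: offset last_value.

Answer: 35 117

Derivation:
Read 1: bits[0:4] width=4 -> value=1 (bin 0001); offset now 4 = byte 0 bit 4; 36 bits remain
Read 2: bits[4:12] width=8 -> value=122 (bin 01111010); offset now 12 = byte 1 bit 4; 28 bits remain
Read 3: bits[12:18] width=6 -> value=5 (bin 000101); offset now 18 = byte 2 bit 2; 22 bits remain
Read 4: bits[18:28] width=10 -> value=130 (bin 0010000010); offset now 28 = byte 3 bit 4; 12 bits remain
Read 5: bits[28:35] width=7 -> value=117 (bin 1110101); offset now 35 = byte 4 bit 3; 5 bits remain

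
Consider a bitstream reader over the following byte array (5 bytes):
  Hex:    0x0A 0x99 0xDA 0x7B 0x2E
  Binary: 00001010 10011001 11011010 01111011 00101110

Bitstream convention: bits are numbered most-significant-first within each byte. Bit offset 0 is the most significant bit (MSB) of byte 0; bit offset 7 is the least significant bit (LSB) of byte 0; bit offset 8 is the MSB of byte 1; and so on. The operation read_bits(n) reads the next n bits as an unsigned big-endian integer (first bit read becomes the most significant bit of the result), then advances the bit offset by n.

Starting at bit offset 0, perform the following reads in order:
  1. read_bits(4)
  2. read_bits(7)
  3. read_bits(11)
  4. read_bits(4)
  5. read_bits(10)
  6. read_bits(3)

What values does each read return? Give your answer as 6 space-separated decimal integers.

Read 1: bits[0:4] width=4 -> value=0 (bin 0000); offset now 4 = byte 0 bit 4; 36 bits remain
Read 2: bits[4:11] width=7 -> value=84 (bin 1010100); offset now 11 = byte 1 bit 3; 29 bits remain
Read 3: bits[11:22] width=11 -> value=1654 (bin 11001110110); offset now 22 = byte 2 bit 6; 18 bits remain
Read 4: bits[22:26] width=4 -> value=9 (bin 1001); offset now 26 = byte 3 bit 2; 14 bits remain
Read 5: bits[26:36] width=10 -> value=946 (bin 1110110010); offset now 36 = byte 4 bit 4; 4 bits remain
Read 6: bits[36:39] width=3 -> value=7 (bin 111); offset now 39 = byte 4 bit 7; 1 bits remain

Answer: 0 84 1654 9 946 7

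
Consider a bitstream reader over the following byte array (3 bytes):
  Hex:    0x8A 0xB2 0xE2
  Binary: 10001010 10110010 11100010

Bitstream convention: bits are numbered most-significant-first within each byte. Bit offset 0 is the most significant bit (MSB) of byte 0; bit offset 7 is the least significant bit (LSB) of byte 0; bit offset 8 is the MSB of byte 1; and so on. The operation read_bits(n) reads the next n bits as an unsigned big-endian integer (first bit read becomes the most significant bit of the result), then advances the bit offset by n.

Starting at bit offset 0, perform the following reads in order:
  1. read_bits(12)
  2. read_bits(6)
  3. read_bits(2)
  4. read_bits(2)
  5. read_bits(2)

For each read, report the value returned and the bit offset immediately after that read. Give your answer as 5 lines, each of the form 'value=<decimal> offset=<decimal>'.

Read 1: bits[0:12] width=12 -> value=2219 (bin 100010101011); offset now 12 = byte 1 bit 4; 12 bits remain
Read 2: bits[12:18] width=6 -> value=11 (bin 001011); offset now 18 = byte 2 bit 2; 6 bits remain
Read 3: bits[18:20] width=2 -> value=2 (bin 10); offset now 20 = byte 2 bit 4; 4 bits remain
Read 4: bits[20:22] width=2 -> value=0 (bin 00); offset now 22 = byte 2 bit 6; 2 bits remain
Read 5: bits[22:24] width=2 -> value=2 (bin 10); offset now 24 = byte 3 bit 0; 0 bits remain

Answer: value=2219 offset=12
value=11 offset=18
value=2 offset=20
value=0 offset=22
value=2 offset=24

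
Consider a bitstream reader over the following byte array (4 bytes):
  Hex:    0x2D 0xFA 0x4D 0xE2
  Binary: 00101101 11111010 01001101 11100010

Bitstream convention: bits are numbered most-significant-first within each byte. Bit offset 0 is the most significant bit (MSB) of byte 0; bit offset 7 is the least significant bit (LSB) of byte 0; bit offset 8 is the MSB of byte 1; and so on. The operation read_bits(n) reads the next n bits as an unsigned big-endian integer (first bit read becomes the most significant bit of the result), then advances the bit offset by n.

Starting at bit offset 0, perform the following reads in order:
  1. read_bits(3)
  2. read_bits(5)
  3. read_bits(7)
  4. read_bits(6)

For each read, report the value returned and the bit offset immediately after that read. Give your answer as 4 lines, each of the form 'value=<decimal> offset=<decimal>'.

Answer: value=1 offset=3
value=13 offset=8
value=125 offset=15
value=9 offset=21

Derivation:
Read 1: bits[0:3] width=3 -> value=1 (bin 001); offset now 3 = byte 0 bit 3; 29 bits remain
Read 2: bits[3:8] width=5 -> value=13 (bin 01101); offset now 8 = byte 1 bit 0; 24 bits remain
Read 3: bits[8:15] width=7 -> value=125 (bin 1111101); offset now 15 = byte 1 bit 7; 17 bits remain
Read 4: bits[15:21] width=6 -> value=9 (bin 001001); offset now 21 = byte 2 bit 5; 11 bits remain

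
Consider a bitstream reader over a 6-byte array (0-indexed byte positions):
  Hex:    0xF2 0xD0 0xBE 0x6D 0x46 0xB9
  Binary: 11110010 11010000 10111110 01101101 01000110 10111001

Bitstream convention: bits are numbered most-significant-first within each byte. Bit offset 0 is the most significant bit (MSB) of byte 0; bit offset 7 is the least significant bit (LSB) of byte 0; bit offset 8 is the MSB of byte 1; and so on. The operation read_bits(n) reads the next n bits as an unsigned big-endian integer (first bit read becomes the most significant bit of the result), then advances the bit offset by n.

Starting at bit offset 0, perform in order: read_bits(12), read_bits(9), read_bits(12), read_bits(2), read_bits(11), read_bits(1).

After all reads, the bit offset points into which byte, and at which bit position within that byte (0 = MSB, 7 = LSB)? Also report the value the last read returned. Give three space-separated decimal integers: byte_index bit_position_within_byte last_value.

Answer: 5 7 0

Derivation:
Read 1: bits[0:12] width=12 -> value=3885 (bin 111100101101); offset now 12 = byte 1 bit 4; 36 bits remain
Read 2: bits[12:21] width=9 -> value=23 (bin 000010111); offset now 21 = byte 2 bit 5; 27 bits remain
Read 3: bits[21:33] width=12 -> value=3290 (bin 110011011010); offset now 33 = byte 4 bit 1; 15 bits remain
Read 4: bits[33:35] width=2 -> value=2 (bin 10); offset now 35 = byte 4 bit 3; 13 bits remain
Read 5: bits[35:46] width=11 -> value=430 (bin 00110101110); offset now 46 = byte 5 bit 6; 2 bits remain
Read 6: bits[46:47] width=1 -> value=0 (bin 0); offset now 47 = byte 5 bit 7; 1 bits remain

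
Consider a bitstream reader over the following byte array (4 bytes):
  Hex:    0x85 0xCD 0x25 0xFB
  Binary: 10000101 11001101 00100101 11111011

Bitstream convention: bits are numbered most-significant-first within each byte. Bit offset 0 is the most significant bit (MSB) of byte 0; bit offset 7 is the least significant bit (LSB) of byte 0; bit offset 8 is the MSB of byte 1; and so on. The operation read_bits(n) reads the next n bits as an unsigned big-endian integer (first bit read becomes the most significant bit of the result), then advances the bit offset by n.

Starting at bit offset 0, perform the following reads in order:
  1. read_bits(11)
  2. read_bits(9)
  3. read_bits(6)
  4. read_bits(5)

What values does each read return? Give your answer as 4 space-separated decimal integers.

Answer: 1070 210 23 29

Derivation:
Read 1: bits[0:11] width=11 -> value=1070 (bin 10000101110); offset now 11 = byte 1 bit 3; 21 bits remain
Read 2: bits[11:20] width=9 -> value=210 (bin 011010010); offset now 20 = byte 2 bit 4; 12 bits remain
Read 3: bits[20:26] width=6 -> value=23 (bin 010111); offset now 26 = byte 3 bit 2; 6 bits remain
Read 4: bits[26:31] width=5 -> value=29 (bin 11101); offset now 31 = byte 3 bit 7; 1 bits remain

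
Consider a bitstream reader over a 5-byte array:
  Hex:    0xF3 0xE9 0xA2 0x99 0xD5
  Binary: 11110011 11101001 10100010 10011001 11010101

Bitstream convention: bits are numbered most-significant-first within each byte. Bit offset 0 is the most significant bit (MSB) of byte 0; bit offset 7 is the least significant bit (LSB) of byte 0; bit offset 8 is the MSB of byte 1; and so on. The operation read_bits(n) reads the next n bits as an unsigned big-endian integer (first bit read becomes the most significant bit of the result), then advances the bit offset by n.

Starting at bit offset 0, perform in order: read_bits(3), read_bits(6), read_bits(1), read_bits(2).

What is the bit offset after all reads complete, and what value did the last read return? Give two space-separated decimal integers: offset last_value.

Read 1: bits[0:3] width=3 -> value=7 (bin 111); offset now 3 = byte 0 bit 3; 37 bits remain
Read 2: bits[3:9] width=6 -> value=39 (bin 100111); offset now 9 = byte 1 bit 1; 31 bits remain
Read 3: bits[9:10] width=1 -> value=1 (bin 1); offset now 10 = byte 1 bit 2; 30 bits remain
Read 4: bits[10:12] width=2 -> value=2 (bin 10); offset now 12 = byte 1 bit 4; 28 bits remain

Answer: 12 2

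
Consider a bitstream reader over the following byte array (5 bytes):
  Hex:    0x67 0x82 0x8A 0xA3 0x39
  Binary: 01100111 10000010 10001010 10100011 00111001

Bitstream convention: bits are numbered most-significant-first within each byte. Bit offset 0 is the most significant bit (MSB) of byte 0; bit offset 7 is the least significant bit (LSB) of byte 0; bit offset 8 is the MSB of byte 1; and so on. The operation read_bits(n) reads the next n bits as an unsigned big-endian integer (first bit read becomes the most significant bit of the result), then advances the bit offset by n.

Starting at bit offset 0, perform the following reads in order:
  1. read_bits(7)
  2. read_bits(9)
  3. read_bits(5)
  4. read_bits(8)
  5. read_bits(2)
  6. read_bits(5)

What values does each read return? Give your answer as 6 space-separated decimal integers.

Read 1: bits[0:7] width=7 -> value=51 (bin 0110011); offset now 7 = byte 0 bit 7; 33 bits remain
Read 2: bits[7:16] width=9 -> value=386 (bin 110000010); offset now 16 = byte 2 bit 0; 24 bits remain
Read 3: bits[16:21] width=5 -> value=17 (bin 10001); offset now 21 = byte 2 bit 5; 19 bits remain
Read 4: bits[21:29] width=8 -> value=84 (bin 01010100); offset now 29 = byte 3 bit 5; 11 bits remain
Read 5: bits[29:31] width=2 -> value=1 (bin 01); offset now 31 = byte 3 bit 7; 9 bits remain
Read 6: bits[31:36] width=5 -> value=19 (bin 10011); offset now 36 = byte 4 bit 4; 4 bits remain

Answer: 51 386 17 84 1 19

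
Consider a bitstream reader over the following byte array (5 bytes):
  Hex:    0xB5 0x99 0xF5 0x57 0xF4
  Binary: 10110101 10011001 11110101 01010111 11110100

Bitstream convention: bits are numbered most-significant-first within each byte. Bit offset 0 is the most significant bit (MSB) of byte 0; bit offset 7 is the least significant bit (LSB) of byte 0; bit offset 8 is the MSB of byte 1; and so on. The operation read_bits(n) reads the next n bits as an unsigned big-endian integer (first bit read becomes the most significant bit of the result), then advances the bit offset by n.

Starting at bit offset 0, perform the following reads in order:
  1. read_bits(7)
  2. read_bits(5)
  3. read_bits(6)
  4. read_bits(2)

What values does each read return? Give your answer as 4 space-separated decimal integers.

Answer: 90 25 39 3

Derivation:
Read 1: bits[0:7] width=7 -> value=90 (bin 1011010); offset now 7 = byte 0 bit 7; 33 bits remain
Read 2: bits[7:12] width=5 -> value=25 (bin 11001); offset now 12 = byte 1 bit 4; 28 bits remain
Read 3: bits[12:18] width=6 -> value=39 (bin 100111); offset now 18 = byte 2 bit 2; 22 bits remain
Read 4: bits[18:20] width=2 -> value=3 (bin 11); offset now 20 = byte 2 bit 4; 20 bits remain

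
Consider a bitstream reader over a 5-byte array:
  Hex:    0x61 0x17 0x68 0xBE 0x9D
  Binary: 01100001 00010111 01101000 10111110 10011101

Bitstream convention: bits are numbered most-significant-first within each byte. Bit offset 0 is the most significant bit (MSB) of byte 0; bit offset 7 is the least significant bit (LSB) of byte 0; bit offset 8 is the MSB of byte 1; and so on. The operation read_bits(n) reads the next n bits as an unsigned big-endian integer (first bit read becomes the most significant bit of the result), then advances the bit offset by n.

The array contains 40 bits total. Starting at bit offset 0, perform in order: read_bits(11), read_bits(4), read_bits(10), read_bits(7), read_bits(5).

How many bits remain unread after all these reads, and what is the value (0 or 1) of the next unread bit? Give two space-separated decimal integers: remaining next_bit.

Read 1: bits[0:11] width=11 -> value=776 (bin 01100001000); offset now 11 = byte 1 bit 3; 29 bits remain
Read 2: bits[11:15] width=4 -> value=11 (bin 1011); offset now 15 = byte 1 bit 7; 25 bits remain
Read 3: bits[15:25] width=10 -> value=721 (bin 1011010001); offset now 25 = byte 3 bit 1; 15 bits remain
Read 4: bits[25:32] width=7 -> value=62 (bin 0111110); offset now 32 = byte 4 bit 0; 8 bits remain
Read 5: bits[32:37] width=5 -> value=19 (bin 10011); offset now 37 = byte 4 bit 5; 3 bits remain

Answer: 3 1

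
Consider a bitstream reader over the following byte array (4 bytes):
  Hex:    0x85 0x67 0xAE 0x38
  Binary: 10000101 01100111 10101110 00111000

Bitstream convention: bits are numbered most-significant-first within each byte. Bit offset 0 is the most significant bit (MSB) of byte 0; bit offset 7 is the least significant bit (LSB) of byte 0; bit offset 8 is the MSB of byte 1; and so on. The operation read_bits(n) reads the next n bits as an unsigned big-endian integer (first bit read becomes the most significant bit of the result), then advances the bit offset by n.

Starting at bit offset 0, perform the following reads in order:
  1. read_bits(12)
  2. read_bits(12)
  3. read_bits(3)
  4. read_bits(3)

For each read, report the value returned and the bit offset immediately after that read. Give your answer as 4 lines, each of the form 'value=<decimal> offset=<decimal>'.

Read 1: bits[0:12] width=12 -> value=2134 (bin 100001010110); offset now 12 = byte 1 bit 4; 20 bits remain
Read 2: bits[12:24] width=12 -> value=1966 (bin 011110101110); offset now 24 = byte 3 bit 0; 8 bits remain
Read 3: bits[24:27] width=3 -> value=1 (bin 001); offset now 27 = byte 3 bit 3; 5 bits remain
Read 4: bits[27:30] width=3 -> value=6 (bin 110); offset now 30 = byte 3 bit 6; 2 bits remain

Answer: value=2134 offset=12
value=1966 offset=24
value=1 offset=27
value=6 offset=30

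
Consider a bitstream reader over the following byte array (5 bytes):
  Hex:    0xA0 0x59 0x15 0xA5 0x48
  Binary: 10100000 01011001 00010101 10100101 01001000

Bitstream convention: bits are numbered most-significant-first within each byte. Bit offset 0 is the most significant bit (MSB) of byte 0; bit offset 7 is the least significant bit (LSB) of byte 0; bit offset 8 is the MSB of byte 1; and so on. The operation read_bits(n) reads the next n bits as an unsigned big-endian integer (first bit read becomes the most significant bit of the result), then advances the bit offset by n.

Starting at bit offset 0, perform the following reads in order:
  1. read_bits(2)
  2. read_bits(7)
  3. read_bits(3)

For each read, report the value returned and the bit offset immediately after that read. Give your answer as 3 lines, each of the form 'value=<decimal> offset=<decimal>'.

Read 1: bits[0:2] width=2 -> value=2 (bin 10); offset now 2 = byte 0 bit 2; 38 bits remain
Read 2: bits[2:9] width=7 -> value=64 (bin 1000000); offset now 9 = byte 1 bit 1; 31 bits remain
Read 3: bits[9:12] width=3 -> value=5 (bin 101); offset now 12 = byte 1 bit 4; 28 bits remain

Answer: value=2 offset=2
value=64 offset=9
value=5 offset=12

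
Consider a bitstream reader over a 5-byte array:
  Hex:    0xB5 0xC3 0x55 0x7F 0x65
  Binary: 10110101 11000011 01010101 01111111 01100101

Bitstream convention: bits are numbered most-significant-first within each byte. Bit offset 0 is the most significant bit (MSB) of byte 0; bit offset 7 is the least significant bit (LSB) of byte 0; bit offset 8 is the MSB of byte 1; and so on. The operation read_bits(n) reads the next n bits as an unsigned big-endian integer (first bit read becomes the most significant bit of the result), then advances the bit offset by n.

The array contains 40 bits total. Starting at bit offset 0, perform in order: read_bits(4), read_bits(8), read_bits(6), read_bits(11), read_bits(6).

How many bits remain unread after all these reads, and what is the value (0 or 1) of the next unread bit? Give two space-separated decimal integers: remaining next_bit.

Answer: 5 0

Derivation:
Read 1: bits[0:4] width=4 -> value=11 (bin 1011); offset now 4 = byte 0 bit 4; 36 bits remain
Read 2: bits[4:12] width=8 -> value=92 (bin 01011100); offset now 12 = byte 1 bit 4; 28 bits remain
Read 3: bits[12:18] width=6 -> value=13 (bin 001101); offset now 18 = byte 2 bit 2; 22 bits remain
Read 4: bits[18:29] width=11 -> value=687 (bin 01010101111); offset now 29 = byte 3 bit 5; 11 bits remain
Read 5: bits[29:35] width=6 -> value=59 (bin 111011); offset now 35 = byte 4 bit 3; 5 bits remain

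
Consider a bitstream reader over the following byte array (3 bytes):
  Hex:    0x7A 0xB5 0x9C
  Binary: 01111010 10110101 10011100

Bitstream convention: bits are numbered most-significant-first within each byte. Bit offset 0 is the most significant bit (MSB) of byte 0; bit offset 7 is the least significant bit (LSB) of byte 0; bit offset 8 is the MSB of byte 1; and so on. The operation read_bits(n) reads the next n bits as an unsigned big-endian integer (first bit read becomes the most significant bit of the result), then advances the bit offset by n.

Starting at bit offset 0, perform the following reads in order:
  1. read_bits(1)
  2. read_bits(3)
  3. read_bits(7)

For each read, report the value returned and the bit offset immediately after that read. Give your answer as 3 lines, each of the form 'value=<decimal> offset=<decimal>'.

Read 1: bits[0:1] width=1 -> value=0 (bin 0); offset now 1 = byte 0 bit 1; 23 bits remain
Read 2: bits[1:4] width=3 -> value=7 (bin 111); offset now 4 = byte 0 bit 4; 20 bits remain
Read 3: bits[4:11] width=7 -> value=85 (bin 1010101); offset now 11 = byte 1 bit 3; 13 bits remain

Answer: value=0 offset=1
value=7 offset=4
value=85 offset=11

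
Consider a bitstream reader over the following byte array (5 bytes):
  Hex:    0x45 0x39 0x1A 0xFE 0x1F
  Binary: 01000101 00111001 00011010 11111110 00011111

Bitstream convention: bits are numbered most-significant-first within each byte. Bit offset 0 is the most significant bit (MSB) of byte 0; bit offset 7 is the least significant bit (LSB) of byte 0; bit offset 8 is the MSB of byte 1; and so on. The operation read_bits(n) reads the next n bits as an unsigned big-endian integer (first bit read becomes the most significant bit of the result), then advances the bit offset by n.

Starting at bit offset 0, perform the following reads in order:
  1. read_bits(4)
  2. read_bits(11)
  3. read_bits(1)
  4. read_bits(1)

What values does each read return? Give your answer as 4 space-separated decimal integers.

Answer: 4 668 1 0

Derivation:
Read 1: bits[0:4] width=4 -> value=4 (bin 0100); offset now 4 = byte 0 bit 4; 36 bits remain
Read 2: bits[4:15] width=11 -> value=668 (bin 01010011100); offset now 15 = byte 1 bit 7; 25 bits remain
Read 3: bits[15:16] width=1 -> value=1 (bin 1); offset now 16 = byte 2 bit 0; 24 bits remain
Read 4: bits[16:17] width=1 -> value=0 (bin 0); offset now 17 = byte 2 bit 1; 23 bits remain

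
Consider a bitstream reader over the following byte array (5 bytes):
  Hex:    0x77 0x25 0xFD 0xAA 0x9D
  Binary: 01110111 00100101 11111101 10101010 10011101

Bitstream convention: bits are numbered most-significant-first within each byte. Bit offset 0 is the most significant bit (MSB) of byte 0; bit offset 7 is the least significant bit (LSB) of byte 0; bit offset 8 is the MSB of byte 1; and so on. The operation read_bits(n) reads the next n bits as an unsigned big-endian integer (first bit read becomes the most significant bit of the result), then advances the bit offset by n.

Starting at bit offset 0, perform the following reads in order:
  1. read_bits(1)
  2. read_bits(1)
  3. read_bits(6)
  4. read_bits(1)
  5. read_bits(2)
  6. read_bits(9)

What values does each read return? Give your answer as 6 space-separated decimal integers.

Read 1: bits[0:1] width=1 -> value=0 (bin 0); offset now 1 = byte 0 bit 1; 39 bits remain
Read 2: bits[1:2] width=1 -> value=1 (bin 1); offset now 2 = byte 0 bit 2; 38 bits remain
Read 3: bits[2:8] width=6 -> value=55 (bin 110111); offset now 8 = byte 1 bit 0; 32 bits remain
Read 4: bits[8:9] width=1 -> value=0 (bin 0); offset now 9 = byte 1 bit 1; 31 bits remain
Read 5: bits[9:11] width=2 -> value=1 (bin 01); offset now 11 = byte 1 bit 3; 29 bits remain
Read 6: bits[11:20] width=9 -> value=95 (bin 001011111); offset now 20 = byte 2 bit 4; 20 bits remain

Answer: 0 1 55 0 1 95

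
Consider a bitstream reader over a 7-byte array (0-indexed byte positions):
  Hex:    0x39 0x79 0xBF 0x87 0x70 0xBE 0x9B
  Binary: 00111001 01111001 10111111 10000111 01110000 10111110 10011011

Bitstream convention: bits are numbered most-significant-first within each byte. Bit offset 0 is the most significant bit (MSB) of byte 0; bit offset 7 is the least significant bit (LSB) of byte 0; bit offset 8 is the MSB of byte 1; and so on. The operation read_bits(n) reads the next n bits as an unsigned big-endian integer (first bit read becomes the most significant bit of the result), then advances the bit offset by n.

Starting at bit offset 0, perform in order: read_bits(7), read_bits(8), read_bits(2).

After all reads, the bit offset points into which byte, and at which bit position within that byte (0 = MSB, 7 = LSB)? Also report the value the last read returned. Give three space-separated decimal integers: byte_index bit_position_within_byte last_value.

Read 1: bits[0:7] width=7 -> value=28 (bin 0011100); offset now 7 = byte 0 bit 7; 49 bits remain
Read 2: bits[7:15] width=8 -> value=188 (bin 10111100); offset now 15 = byte 1 bit 7; 41 bits remain
Read 3: bits[15:17] width=2 -> value=3 (bin 11); offset now 17 = byte 2 bit 1; 39 bits remain

Answer: 2 1 3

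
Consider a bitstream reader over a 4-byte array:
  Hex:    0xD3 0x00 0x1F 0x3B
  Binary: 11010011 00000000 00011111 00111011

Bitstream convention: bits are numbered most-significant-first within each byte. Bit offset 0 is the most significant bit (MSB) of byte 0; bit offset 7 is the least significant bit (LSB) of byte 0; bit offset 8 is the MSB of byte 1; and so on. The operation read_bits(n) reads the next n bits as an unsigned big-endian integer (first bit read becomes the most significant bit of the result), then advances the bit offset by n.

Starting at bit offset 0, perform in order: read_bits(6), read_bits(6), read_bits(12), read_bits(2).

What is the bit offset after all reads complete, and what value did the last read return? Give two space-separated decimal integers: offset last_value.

Read 1: bits[0:6] width=6 -> value=52 (bin 110100); offset now 6 = byte 0 bit 6; 26 bits remain
Read 2: bits[6:12] width=6 -> value=48 (bin 110000); offset now 12 = byte 1 bit 4; 20 bits remain
Read 3: bits[12:24] width=12 -> value=31 (bin 000000011111); offset now 24 = byte 3 bit 0; 8 bits remain
Read 4: bits[24:26] width=2 -> value=0 (bin 00); offset now 26 = byte 3 bit 2; 6 bits remain

Answer: 26 0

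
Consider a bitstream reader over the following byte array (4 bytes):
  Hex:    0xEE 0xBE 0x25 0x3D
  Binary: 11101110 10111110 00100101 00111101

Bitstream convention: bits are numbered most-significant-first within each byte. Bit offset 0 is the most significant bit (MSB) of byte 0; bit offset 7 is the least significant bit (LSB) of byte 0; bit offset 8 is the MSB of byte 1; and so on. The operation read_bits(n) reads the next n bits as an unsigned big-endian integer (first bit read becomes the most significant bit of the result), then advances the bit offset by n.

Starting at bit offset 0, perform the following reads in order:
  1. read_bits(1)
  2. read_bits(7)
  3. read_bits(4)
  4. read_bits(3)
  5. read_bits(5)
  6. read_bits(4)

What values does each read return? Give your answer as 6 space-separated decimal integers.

Read 1: bits[0:1] width=1 -> value=1 (bin 1); offset now 1 = byte 0 bit 1; 31 bits remain
Read 2: bits[1:8] width=7 -> value=110 (bin 1101110); offset now 8 = byte 1 bit 0; 24 bits remain
Read 3: bits[8:12] width=4 -> value=11 (bin 1011); offset now 12 = byte 1 bit 4; 20 bits remain
Read 4: bits[12:15] width=3 -> value=7 (bin 111); offset now 15 = byte 1 bit 7; 17 bits remain
Read 5: bits[15:20] width=5 -> value=2 (bin 00010); offset now 20 = byte 2 bit 4; 12 bits remain
Read 6: bits[20:24] width=4 -> value=5 (bin 0101); offset now 24 = byte 3 bit 0; 8 bits remain

Answer: 1 110 11 7 2 5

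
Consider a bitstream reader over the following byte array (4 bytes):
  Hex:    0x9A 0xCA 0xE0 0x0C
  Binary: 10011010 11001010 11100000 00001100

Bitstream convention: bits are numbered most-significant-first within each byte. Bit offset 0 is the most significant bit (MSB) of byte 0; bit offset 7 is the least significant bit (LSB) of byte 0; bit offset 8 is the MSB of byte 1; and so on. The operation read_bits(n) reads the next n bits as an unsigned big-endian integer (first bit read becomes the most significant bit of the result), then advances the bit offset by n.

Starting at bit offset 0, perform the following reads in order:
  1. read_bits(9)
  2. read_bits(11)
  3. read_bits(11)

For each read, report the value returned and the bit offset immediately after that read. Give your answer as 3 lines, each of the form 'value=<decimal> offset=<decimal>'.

Read 1: bits[0:9] width=9 -> value=309 (bin 100110101); offset now 9 = byte 1 bit 1; 23 bits remain
Read 2: bits[9:20] width=11 -> value=1198 (bin 10010101110); offset now 20 = byte 2 bit 4; 12 bits remain
Read 3: bits[20:31] width=11 -> value=6 (bin 00000000110); offset now 31 = byte 3 bit 7; 1 bits remain

Answer: value=309 offset=9
value=1198 offset=20
value=6 offset=31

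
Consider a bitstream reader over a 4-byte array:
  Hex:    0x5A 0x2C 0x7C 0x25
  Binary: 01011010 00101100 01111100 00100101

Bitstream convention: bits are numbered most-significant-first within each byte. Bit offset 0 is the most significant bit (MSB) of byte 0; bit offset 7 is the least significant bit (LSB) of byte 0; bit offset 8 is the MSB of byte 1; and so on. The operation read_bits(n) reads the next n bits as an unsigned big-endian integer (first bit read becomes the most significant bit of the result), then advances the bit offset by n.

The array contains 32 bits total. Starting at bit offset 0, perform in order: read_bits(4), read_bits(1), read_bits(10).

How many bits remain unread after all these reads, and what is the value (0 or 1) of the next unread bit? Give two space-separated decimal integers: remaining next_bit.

Answer: 17 0

Derivation:
Read 1: bits[0:4] width=4 -> value=5 (bin 0101); offset now 4 = byte 0 bit 4; 28 bits remain
Read 2: bits[4:5] width=1 -> value=1 (bin 1); offset now 5 = byte 0 bit 5; 27 bits remain
Read 3: bits[5:15] width=10 -> value=278 (bin 0100010110); offset now 15 = byte 1 bit 7; 17 bits remain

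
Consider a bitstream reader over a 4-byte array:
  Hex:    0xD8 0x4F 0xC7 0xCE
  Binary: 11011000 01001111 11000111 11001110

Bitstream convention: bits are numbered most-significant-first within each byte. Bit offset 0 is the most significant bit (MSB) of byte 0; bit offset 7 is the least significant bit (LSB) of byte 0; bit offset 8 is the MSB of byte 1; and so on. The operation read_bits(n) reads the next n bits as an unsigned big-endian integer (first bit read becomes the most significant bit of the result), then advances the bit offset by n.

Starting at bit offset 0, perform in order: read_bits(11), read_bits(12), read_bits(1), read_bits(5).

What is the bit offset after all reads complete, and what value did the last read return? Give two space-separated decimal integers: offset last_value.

Read 1: bits[0:11] width=11 -> value=1730 (bin 11011000010); offset now 11 = byte 1 bit 3; 21 bits remain
Read 2: bits[11:23] width=12 -> value=2019 (bin 011111100011); offset now 23 = byte 2 bit 7; 9 bits remain
Read 3: bits[23:24] width=1 -> value=1 (bin 1); offset now 24 = byte 3 bit 0; 8 bits remain
Read 4: bits[24:29] width=5 -> value=25 (bin 11001); offset now 29 = byte 3 bit 5; 3 bits remain

Answer: 29 25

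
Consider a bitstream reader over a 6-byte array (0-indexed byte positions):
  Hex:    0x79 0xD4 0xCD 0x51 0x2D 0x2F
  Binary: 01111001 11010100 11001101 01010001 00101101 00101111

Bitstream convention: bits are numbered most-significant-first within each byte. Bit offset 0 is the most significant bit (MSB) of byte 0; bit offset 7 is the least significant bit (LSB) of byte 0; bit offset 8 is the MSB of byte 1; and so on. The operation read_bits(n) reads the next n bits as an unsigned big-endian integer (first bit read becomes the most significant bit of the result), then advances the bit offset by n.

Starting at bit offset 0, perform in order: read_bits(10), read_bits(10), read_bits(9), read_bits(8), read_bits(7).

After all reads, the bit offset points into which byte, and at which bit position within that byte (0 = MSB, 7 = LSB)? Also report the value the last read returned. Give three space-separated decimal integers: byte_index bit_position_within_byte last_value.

Read 1: bits[0:10] width=10 -> value=487 (bin 0111100111); offset now 10 = byte 1 bit 2; 38 bits remain
Read 2: bits[10:20] width=10 -> value=332 (bin 0101001100); offset now 20 = byte 2 bit 4; 28 bits remain
Read 3: bits[20:29] width=9 -> value=426 (bin 110101010); offset now 29 = byte 3 bit 5; 19 bits remain
Read 4: bits[29:37] width=8 -> value=37 (bin 00100101); offset now 37 = byte 4 bit 5; 11 bits remain
Read 5: bits[37:44] width=7 -> value=82 (bin 1010010); offset now 44 = byte 5 bit 4; 4 bits remain

Answer: 5 4 82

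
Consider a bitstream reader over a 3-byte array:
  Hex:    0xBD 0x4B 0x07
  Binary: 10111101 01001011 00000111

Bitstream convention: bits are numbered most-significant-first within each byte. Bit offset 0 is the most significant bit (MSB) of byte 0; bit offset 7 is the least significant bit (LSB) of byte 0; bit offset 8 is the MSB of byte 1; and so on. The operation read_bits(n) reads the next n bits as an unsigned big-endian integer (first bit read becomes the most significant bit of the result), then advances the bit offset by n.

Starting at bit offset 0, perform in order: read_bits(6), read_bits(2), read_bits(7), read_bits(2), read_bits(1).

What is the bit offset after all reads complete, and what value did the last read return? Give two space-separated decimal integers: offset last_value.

Answer: 18 0

Derivation:
Read 1: bits[0:6] width=6 -> value=47 (bin 101111); offset now 6 = byte 0 bit 6; 18 bits remain
Read 2: bits[6:8] width=2 -> value=1 (bin 01); offset now 8 = byte 1 bit 0; 16 bits remain
Read 3: bits[8:15] width=7 -> value=37 (bin 0100101); offset now 15 = byte 1 bit 7; 9 bits remain
Read 4: bits[15:17] width=2 -> value=2 (bin 10); offset now 17 = byte 2 bit 1; 7 bits remain
Read 5: bits[17:18] width=1 -> value=0 (bin 0); offset now 18 = byte 2 bit 2; 6 bits remain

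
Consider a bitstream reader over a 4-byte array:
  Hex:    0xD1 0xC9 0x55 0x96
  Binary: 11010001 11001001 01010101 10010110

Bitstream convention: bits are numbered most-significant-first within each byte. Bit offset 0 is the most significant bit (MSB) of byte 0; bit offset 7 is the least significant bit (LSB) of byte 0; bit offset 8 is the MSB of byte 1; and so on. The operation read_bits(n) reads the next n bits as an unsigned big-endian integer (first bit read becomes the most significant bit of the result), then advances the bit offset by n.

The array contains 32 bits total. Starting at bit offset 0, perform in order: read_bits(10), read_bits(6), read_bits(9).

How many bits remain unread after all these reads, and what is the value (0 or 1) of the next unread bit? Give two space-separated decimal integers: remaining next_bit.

Read 1: bits[0:10] width=10 -> value=839 (bin 1101000111); offset now 10 = byte 1 bit 2; 22 bits remain
Read 2: bits[10:16] width=6 -> value=9 (bin 001001); offset now 16 = byte 2 bit 0; 16 bits remain
Read 3: bits[16:25] width=9 -> value=171 (bin 010101011); offset now 25 = byte 3 bit 1; 7 bits remain

Answer: 7 0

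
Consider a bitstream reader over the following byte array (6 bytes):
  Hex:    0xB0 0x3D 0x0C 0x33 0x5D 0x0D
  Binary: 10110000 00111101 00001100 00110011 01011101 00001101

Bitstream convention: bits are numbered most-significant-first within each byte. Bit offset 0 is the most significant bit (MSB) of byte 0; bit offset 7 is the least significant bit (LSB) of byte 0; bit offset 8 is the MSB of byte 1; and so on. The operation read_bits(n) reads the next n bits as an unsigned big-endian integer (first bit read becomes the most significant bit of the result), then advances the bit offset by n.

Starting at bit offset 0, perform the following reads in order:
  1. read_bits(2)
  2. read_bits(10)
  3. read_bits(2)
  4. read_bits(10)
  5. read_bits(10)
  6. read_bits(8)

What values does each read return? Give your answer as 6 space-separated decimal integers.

Read 1: bits[0:2] width=2 -> value=2 (bin 10); offset now 2 = byte 0 bit 2; 46 bits remain
Read 2: bits[2:12] width=10 -> value=771 (bin 1100000011); offset now 12 = byte 1 bit 4; 36 bits remain
Read 3: bits[12:14] width=2 -> value=3 (bin 11); offset now 14 = byte 1 bit 6; 34 bits remain
Read 4: bits[14:24] width=10 -> value=268 (bin 0100001100); offset now 24 = byte 3 bit 0; 24 bits remain
Read 5: bits[24:34] width=10 -> value=205 (bin 0011001101); offset now 34 = byte 4 bit 2; 14 bits remain
Read 6: bits[34:42] width=8 -> value=116 (bin 01110100); offset now 42 = byte 5 bit 2; 6 bits remain

Answer: 2 771 3 268 205 116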